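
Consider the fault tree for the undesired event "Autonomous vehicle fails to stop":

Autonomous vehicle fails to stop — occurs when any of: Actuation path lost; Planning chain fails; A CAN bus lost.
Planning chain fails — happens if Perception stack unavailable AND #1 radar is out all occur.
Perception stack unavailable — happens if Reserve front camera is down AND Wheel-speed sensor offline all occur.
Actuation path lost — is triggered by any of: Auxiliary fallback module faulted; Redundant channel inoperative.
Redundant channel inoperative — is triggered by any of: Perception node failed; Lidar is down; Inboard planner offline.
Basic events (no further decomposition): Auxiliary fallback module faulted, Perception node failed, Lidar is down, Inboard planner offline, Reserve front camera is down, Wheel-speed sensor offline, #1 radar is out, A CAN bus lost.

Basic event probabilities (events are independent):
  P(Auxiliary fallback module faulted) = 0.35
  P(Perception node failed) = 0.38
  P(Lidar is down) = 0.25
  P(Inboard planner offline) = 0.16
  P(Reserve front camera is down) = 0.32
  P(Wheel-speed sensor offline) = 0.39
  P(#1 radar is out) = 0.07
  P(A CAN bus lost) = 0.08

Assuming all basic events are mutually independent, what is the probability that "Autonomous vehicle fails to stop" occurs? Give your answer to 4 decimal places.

P(Redundant channel inoperative) [OR] = 1 − (1−0.38) × (1−0.25) × (1−0.16) = 0.609400
P(Actuation path lost) [OR] = 1 − (1−0.35) × (1−0.609400) = 0.746110
P(Perception stack unavailable) [AND] = 0.32 × 0.39 = 0.124800
P(Planning chain fails) [AND] = 0.124800 × 0.07 = 0.008736
P(Autonomous vehicle fails to stop) [OR] = 1 − (1−0.746110) × (1−0.008736) × (1−0.08) = 0.768462
Rounded to 4 decimal places: P(Autonomous vehicle fails to stop) ≈ 0.7685.

0.7685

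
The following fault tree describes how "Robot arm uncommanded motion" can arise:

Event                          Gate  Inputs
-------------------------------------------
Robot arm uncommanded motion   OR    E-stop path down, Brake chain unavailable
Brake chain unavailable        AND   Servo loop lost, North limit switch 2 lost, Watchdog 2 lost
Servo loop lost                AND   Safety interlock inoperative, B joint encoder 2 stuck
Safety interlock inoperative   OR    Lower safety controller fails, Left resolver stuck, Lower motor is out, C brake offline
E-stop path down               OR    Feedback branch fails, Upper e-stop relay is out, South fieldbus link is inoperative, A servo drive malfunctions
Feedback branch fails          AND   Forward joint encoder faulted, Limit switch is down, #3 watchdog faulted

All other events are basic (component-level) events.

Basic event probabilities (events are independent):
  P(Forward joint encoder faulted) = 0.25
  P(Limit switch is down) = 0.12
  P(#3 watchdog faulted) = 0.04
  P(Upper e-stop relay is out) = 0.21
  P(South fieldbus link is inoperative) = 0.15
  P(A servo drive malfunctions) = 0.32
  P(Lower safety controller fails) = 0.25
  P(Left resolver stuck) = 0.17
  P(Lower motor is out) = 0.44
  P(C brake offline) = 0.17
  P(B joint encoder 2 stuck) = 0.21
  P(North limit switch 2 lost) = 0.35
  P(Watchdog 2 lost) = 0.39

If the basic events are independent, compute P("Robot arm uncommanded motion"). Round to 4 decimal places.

0.5532

P(Feedback branch fails) [AND] = 0.25 × 0.12 × 0.04 = 0.001200
P(E-stop path down) [OR] = 1 − (1−0.001200) × (1−0.21) × (1−0.15) × (1−0.32) = 0.543928
P(Safety interlock inoperative) [OR] = 1 − (1−0.25) × (1−0.17) × (1−0.44) × (1−0.17) = 0.710662
P(Servo loop lost) [AND] = 0.710662 × 0.21 = 0.149239
P(Brake chain unavailable) [AND] = 0.149239 × 0.35 × 0.39 = 0.020371
P(Robot arm uncommanded motion) [OR] = 1 − (1−0.543928) × (1−0.020371) = 0.553219
Rounded to 4 decimal places: P(Robot arm uncommanded motion) ≈ 0.5532.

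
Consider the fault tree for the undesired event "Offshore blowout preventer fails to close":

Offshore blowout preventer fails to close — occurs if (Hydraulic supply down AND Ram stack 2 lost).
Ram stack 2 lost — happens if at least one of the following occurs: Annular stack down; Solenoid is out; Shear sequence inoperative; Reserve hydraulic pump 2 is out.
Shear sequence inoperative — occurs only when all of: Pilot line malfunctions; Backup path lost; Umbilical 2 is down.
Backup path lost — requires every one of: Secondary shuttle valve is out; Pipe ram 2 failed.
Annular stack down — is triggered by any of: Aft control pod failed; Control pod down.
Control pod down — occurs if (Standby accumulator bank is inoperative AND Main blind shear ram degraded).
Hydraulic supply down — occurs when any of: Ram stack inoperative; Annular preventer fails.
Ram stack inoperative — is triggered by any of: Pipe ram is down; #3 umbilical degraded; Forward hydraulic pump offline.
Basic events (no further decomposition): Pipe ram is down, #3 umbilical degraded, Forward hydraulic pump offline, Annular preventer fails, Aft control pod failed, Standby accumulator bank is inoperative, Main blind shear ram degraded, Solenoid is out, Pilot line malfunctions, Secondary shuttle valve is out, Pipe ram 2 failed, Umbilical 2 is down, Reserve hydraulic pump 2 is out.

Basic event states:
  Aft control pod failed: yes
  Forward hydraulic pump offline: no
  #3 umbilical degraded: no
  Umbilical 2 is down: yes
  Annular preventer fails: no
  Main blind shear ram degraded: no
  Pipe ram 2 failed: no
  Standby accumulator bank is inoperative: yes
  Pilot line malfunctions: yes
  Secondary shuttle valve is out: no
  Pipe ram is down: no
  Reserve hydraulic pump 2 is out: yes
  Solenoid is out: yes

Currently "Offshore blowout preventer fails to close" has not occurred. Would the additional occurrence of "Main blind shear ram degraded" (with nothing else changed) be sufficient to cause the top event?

Counterfactual: set "Main blind shear ram degraded" to occurred.
Ram stack inoperative [OR]: Pipe ram is down=not, #3 umbilical degraded=not, Forward hydraulic pump offline=not → no input occurs → does not occur.
Hydraulic supply down [OR]: Ram stack inoperative=not, Annular preventer fails=not → no input occurs → does not occur.
Control pod down [AND]: Standby accumulator bank is inoperative=occurs, Main blind shear ram degraded=occurs → all inputs occur → occurs.
Annular stack down [OR]: Aft control pod failed=occurs, Control pod down=occurs → at least one input occurs → occurs.
Backup path lost [AND]: Secondary shuttle valve is out=not, Pipe ram 2 failed=not → not all inputs occur → does not occur.
Shear sequence inoperative [AND]: Pilot line malfunctions=occurs, Backup path lost=not, Umbilical 2 is down=occurs → not all inputs occur → does not occur.
Ram stack 2 lost [OR]: Annular stack down=occurs, Solenoid is out=occurs, Shear sequence inoperative=not, Reserve hydraulic pump 2 is out=occurs → at least one input occurs → occurs.
Offshore blowout preventer fails to close [AND]: Hydraulic supply down=not, Ram stack 2 lost=occurs → not all inputs occur → does not occur.

No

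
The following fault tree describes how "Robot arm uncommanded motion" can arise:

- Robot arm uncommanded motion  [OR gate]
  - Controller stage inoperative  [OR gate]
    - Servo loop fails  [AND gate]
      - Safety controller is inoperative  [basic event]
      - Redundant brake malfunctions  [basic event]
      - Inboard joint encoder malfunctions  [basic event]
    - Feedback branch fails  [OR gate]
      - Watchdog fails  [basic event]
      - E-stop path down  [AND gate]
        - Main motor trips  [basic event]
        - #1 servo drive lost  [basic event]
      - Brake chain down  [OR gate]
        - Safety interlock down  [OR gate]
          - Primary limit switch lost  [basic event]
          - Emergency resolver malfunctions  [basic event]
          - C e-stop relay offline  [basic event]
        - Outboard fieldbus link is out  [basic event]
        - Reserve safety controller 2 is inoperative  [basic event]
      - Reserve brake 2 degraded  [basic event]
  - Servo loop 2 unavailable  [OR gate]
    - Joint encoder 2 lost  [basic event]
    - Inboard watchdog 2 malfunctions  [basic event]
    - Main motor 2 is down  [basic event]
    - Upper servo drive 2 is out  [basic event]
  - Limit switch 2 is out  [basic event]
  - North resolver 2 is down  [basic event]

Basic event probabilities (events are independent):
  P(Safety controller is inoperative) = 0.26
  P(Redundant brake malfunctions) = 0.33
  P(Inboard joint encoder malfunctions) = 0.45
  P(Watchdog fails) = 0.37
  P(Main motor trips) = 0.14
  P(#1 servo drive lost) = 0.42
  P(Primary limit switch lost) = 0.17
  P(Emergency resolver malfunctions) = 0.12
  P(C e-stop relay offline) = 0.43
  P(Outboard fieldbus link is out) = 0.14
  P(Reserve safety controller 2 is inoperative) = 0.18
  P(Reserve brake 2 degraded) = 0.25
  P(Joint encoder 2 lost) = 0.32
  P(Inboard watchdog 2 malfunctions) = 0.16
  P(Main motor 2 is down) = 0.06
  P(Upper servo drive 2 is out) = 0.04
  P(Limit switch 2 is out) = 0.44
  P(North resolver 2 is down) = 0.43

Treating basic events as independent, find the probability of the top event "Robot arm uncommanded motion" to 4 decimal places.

0.9793

P(Servo loop fails) [AND] = 0.26 × 0.33 × 0.45 = 0.038610
P(E-stop path down) [AND] = 0.14 × 0.42 = 0.058800
P(Safety interlock down) [OR] = 1 − (1−0.17) × (1−0.12) × (1−0.43) = 0.583672
P(Brake chain down) [OR] = 1 − (1−0.583672) × (1−0.14) × (1−0.18) = 0.706405
P(Feedback branch fails) [OR] = 1 − (1−0.37) × (1−0.058800) × (1−0.706405) × (1−0.25) = 0.869433
P(Controller stage inoperative) [OR] = 1 − (1−0.038610) × (1−0.869433) = 0.874474
P(Servo loop 2 unavailable) [OR] = 1 − (1−0.32) × (1−0.16) × (1−0.06) × (1−0.04) = 0.484549
P(Robot arm uncommanded motion) [OR] = 1 − (1−0.874474) × (1−0.484549) × (1−0.44) × (1−0.43) = 0.979347
Rounded to 4 decimal places: P(Robot arm uncommanded motion) ≈ 0.9793.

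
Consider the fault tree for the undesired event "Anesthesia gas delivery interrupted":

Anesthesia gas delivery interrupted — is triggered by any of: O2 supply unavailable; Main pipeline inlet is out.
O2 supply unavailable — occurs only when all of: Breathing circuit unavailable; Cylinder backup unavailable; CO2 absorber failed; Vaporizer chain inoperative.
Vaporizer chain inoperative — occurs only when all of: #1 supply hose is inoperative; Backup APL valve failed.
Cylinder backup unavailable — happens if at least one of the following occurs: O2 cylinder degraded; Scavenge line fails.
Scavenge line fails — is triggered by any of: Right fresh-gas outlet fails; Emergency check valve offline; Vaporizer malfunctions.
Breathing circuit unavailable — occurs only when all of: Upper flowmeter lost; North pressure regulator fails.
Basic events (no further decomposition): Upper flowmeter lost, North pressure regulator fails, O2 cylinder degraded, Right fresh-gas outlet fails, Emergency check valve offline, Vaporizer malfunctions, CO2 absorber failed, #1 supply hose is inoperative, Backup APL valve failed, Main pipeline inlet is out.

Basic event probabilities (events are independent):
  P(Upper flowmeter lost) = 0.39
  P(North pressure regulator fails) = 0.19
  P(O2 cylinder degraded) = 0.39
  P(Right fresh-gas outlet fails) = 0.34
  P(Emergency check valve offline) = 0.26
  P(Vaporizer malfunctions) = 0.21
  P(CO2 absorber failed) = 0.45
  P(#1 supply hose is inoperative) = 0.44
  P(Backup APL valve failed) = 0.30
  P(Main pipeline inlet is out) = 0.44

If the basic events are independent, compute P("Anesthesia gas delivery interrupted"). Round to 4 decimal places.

0.4419

P(Breathing circuit unavailable) [AND] = 0.39 × 0.19 = 0.074100
P(Scavenge line fails) [OR] = 1 − (1−0.34) × (1−0.26) × (1−0.21) = 0.614164
P(Cylinder backup unavailable) [OR] = 1 − (1−0.39) × (1−0.614164) = 0.764640
P(Vaporizer chain inoperative) [AND] = 0.44 × 0.30 = 0.132000
P(O2 supply unavailable) [AND] = 0.074100 × 0.764640 × 0.45 × 0.132000 = 0.003366
P(Anesthesia gas delivery interrupted) [OR] = 1 − (1−0.003366) × (1−0.44) = 0.441885
Rounded to 4 decimal places: P(Anesthesia gas delivery interrupted) ≈ 0.4419.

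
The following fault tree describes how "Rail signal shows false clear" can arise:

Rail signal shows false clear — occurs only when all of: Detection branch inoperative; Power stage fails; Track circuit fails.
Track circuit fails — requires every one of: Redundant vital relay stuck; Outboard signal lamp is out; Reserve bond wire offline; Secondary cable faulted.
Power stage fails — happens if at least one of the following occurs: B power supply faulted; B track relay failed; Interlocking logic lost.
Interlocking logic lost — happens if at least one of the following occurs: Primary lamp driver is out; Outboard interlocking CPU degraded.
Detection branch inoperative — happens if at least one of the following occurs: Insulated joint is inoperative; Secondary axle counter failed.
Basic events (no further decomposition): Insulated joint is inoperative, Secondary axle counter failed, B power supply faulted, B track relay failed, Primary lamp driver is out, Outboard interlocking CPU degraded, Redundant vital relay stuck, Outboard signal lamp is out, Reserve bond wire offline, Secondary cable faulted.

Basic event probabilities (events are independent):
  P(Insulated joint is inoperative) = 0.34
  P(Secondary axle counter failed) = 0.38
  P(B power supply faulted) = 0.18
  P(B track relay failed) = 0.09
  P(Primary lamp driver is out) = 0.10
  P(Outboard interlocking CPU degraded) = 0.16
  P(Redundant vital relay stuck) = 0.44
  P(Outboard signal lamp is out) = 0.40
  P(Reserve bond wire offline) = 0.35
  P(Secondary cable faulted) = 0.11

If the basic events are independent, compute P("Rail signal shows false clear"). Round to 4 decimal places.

P(Detection branch inoperative) [OR] = 1 − (1−0.34) × (1−0.38) = 0.590800
P(Interlocking logic lost) [OR] = 1 − (1−0.10) × (1−0.16) = 0.244000
P(Power stage fails) [OR] = 1 − (1−0.18) × (1−0.09) × (1−0.244000) = 0.435873
P(Track circuit fails) [AND] = 0.44 × 0.40 × 0.35 × 0.11 = 0.006776
P(Rail signal shows false clear) [AND] = 0.590800 × 0.435873 × 0.006776 = 0.001745
Rounded to 4 decimal places: P(Rail signal shows false clear) ≈ 0.0017.

0.0017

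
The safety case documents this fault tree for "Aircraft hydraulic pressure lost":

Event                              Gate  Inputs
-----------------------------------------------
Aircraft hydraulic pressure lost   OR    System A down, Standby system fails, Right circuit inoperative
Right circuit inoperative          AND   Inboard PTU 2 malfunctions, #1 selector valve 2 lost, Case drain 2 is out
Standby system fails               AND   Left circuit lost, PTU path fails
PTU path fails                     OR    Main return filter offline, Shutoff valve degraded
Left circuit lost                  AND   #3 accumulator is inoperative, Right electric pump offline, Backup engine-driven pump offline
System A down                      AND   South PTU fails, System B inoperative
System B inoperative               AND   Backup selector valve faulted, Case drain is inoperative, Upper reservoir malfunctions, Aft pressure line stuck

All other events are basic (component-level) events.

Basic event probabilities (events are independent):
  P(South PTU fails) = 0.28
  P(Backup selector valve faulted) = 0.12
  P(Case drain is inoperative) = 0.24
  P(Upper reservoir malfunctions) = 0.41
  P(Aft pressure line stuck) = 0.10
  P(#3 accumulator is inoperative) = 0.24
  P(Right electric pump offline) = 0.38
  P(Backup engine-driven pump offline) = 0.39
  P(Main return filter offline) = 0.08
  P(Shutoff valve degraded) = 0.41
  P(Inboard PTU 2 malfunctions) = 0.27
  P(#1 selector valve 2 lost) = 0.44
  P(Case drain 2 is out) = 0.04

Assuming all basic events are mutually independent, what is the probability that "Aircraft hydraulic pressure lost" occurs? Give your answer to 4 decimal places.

P(System B inoperative) [AND] = 0.12 × 0.24 × 0.41 × 0.10 = 0.001181
P(System A down) [AND] = 0.28 × 0.001181 = 0.000331
P(Left circuit lost) [AND] = 0.24 × 0.38 × 0.39 = 0.035568
P(PTU path fails) [OR] = 1 − (1−0.08) × (1−0.41) = 0.457200
P(Standby system fails) [AND] = 0.035568 × 0.457200 = 0.016262
P(Right circuit inoperative) [AND] = 0.27 × 0.44 × 0.04 = 0.004752
P(Aircraft hydraulic pressure lost) [OR] = 1 − (1−0.000331) × (1−0.016262) × (1−0.004752) = 0.021261
Rounded to 4 decimal places: P(Aircraft hydraulic pressure lost) ≈ 0.0213.

0.0213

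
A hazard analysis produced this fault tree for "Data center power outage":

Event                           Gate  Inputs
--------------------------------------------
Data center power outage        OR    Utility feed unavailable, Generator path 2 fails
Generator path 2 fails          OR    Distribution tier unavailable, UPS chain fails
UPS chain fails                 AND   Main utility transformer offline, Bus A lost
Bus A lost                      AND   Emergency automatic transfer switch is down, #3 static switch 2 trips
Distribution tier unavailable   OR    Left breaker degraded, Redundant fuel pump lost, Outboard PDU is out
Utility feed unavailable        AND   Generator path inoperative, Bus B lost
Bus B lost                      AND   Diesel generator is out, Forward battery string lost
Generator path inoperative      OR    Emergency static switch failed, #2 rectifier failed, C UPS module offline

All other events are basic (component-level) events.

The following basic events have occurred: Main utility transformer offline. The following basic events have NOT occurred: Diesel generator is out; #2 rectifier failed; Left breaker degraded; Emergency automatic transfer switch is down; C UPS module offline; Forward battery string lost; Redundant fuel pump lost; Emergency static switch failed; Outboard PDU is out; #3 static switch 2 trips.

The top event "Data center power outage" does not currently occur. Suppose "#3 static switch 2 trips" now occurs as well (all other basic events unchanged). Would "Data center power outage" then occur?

No

Counterfactual: set "#3 static switch 2 trips" to occurred.
Generator path inoperative [OR]: Emergency static switch failed=not, #2 rectifier failed=not, C UPS module offline=not → no input occurs → does not occur.
Bus B lost [AND]: Diesel generator is out=not, Forward battery string lost=not → not all inputs occur → does not occur.
Utility feed unavailable [AND]: Generator path inoperative=not, Bus B lost=not → not all inputs occur → does not occur.
Distribution tier unavailable [OR]: Left breaker degraded=not, Redundant fuel pump lost=not, Outboard PDU is out=not → no input occurs → does not occur.
Bus A lost [AND]: Emergency automatic transfer switch is down=not, #3 static switch 2 trips=occurs → not all inputs occur → does not occur.
UPS chain fails [AND]: Main utility transformer offline=occurs, Bus A lost=not → not all inputs occur → does not occur.
Generator path 2 fails [OR]: Distribution tier unavailable=not, UPS chain fails=not → no input occurs → does not occur.
Data center power outage [OR]: Utility feed unavailable=not, Generator path 2 fails=not → no input occurs → does not occur.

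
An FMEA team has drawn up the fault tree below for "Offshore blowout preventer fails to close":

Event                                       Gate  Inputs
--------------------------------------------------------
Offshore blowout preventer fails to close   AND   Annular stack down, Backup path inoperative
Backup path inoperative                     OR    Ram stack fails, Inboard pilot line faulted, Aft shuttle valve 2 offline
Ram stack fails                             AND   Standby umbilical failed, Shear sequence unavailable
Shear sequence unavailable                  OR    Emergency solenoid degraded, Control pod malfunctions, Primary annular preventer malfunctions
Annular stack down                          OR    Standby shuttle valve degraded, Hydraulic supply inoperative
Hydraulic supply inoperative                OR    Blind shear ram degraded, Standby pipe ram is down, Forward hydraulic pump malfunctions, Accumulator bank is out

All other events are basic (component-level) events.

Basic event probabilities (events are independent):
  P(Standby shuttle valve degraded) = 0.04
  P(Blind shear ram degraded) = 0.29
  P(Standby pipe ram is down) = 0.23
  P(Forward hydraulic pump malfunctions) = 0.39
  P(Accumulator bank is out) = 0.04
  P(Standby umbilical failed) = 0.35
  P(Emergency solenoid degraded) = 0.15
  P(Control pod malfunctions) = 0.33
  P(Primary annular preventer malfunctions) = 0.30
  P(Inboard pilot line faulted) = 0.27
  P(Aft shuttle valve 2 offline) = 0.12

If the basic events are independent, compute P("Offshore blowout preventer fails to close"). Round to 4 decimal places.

P(Hydraulic supply inoperative) [OR] = 1 − (1−0.29) × (1−0.23) × (1−0.39) × (1−0.04) = 0.679852
P(Annular stack down) [OR] = 1 − (1−0.04) × (1−0.679852) = 0.692658
P(Shear sequence unavailable) [OR] = 1 − (1−0.15) × (1−0.33) × (1−0.30) = 0.601350
P(Ram stack fails) [AND] = 0.35 × 0.601350 = 0.210473
P(Backup path inoperative) [OR] = 1 − (1−0.210473) × (1−0.27) × (1−0.12) = 0.492808
P(Offshore blowout preventer fails to close) [AND] = 0.692658 × 0.492808 = 0.341347
Rounded to 4 decimal places: P(Offshore blowout preventer fails to close) ≈ 0.3413.

0.3413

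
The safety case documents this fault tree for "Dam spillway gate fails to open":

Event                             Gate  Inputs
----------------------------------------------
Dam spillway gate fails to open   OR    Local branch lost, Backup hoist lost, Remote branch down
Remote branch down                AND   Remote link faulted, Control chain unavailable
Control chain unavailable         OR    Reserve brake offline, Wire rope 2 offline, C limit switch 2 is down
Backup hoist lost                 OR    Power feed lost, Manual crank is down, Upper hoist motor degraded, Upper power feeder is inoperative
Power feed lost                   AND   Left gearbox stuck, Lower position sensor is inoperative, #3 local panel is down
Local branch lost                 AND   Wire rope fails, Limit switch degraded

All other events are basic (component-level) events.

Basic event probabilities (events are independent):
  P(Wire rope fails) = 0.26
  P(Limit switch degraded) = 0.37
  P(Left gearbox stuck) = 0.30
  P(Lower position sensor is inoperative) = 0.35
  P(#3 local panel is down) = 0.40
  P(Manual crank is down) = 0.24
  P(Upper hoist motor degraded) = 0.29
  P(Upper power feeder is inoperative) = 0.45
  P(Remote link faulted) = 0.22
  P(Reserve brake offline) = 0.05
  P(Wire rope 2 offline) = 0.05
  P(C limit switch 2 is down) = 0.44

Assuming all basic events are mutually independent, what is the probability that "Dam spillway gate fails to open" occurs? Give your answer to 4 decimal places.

P(Local branch lost) [AND] = 0.26 × 0.37 = 0.096200
P(Power feed lost) [AND] = 0.30 × 0.35 × 0.40 = 0.042000
P(Backup hoist lost) [OR] = 1 − (1−0.042000) × (1−0.24) × (1−0.29) × (1−0.45) = 0.715685
P(Control chain unavailable) [OR] = 1 − (1−0.05) × (1−0.05) × (1−0.44) = 0.494600
P(Remote branch down) [AND] = 0.22 × 0.494600 = 0.108812
P(Dam spillway gate fails to open) [OR] = 1 − (1−0.096200) × (1−0.715685) × (1−0.108812) = 0.770997
Rounded to 4 decimal places: P(Dam spillway gate fails to open) ≈ 0.7710.

0.7710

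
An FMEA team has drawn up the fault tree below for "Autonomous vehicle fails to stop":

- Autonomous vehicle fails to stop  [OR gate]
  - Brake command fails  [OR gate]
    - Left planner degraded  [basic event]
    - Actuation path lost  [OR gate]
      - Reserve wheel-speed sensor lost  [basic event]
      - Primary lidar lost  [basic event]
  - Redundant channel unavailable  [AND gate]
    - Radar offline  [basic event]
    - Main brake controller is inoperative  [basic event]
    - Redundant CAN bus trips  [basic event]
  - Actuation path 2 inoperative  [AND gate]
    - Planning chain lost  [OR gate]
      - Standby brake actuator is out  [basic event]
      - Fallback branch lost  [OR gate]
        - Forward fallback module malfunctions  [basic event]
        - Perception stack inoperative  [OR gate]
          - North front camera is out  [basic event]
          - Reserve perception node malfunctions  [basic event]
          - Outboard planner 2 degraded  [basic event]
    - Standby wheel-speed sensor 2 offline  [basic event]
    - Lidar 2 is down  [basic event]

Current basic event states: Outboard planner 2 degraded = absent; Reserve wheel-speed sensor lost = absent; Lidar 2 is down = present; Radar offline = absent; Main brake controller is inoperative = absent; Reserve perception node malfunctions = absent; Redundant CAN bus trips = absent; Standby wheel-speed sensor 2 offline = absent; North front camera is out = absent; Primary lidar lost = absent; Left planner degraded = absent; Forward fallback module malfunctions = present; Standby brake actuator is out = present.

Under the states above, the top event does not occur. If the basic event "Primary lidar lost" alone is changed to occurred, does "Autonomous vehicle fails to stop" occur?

Yes

Counterfactual: set "Primary lidar lost" to occurred.
Actuation path lost [OR]: Reserve wheel-speed sensor lost=not, Primary lidar lost=occurs → at least one input occurs → occurs.
Brake command fails [OR]: Left planner degraded=not, Actuation path lost=occurs → at least one input occurs → occurs.
Redundant channel unavailable [AND]: Radar offline=not, Main brake controller is inoperative=not, Redundant CAN bus trips=not → not all inputs occur → does not occur.
Perception stack inoperative [OR]: North front camera is out=not, Reserve perception node malfunctions=not, Outboard planner 2 degraded=not → no input occurs → does not occur.
Fallback branch lost [OR]: Forward fallback module malfunctions=occurs, Perception stack inoperative=not → at least one input occurs → occurs.
Planning chain lost [OR]: Standby brake actuator is out=occurs, Fallback branch lost=occurs → at least one input occurs → occurs.
Actuation path 2 inoperative [AND]: Planning chain lost=occurs, Standby wheel-speed sensor 2 offline=not, Lidar 2 is down=occurs → not all inputs occur → does not occur.
Autonomous vehicle fails to stop [OR]: Brake command fails=occurs, Redundant channel unavailable=not, Actuation path 2 inoperative=not → at least one input occurs → occurs.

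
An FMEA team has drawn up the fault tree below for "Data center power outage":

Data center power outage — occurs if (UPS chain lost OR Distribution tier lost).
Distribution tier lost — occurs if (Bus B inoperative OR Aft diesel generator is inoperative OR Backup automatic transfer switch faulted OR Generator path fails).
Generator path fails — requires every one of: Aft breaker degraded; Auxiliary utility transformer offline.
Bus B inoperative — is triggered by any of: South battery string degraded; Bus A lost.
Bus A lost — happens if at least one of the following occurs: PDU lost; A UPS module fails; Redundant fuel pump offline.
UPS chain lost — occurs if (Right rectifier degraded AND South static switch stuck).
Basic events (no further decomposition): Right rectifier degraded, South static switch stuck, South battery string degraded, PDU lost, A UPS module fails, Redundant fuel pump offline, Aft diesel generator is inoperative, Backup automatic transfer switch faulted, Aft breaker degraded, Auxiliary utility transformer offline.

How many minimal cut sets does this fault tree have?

UPS chain lost [AND]: one cut set from each child combined → 1 × 1 = 1 cut set(s).
Bus A lost [OR]: union of children's cut sets → 3 cut set(s).
Bus B inoperative [OR]: union of children's cut sets → 4 cut set(s).
Generator path fails [AND]: one cut set from each child combined → 1 × 1 = 1 cut set(s).
Distribution tier lost [OR]: union of children's cut sets → 7 cut set(s).
Data center power outage [OR]: union of children's cut sets → 8 cut set(s).
Minimal cut sets: {Right rectifier degraded, South static switch stuck}; {South battery string degraded}; {PDU lost}; {A UPS module fails}; {Redundant fuel pump offline}; {Aft diesel generator is inoperative}; {Backup automatic transfer switch faulted}; {Aft breaker degraded, Auxiliary utility transformer offline}.

8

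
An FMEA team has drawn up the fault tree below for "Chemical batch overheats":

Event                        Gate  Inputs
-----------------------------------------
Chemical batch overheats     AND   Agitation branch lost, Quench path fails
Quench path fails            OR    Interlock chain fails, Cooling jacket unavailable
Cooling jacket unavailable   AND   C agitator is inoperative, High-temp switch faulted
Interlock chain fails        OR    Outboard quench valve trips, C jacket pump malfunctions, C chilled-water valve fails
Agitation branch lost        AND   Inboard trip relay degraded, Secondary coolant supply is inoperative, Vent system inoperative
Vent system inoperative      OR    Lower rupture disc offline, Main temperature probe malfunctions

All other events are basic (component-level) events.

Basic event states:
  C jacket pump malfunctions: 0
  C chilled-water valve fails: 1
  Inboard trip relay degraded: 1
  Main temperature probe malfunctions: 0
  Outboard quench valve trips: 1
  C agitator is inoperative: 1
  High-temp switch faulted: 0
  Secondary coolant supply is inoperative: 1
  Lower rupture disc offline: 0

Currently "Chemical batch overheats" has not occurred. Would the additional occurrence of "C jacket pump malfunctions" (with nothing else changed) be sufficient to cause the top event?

No

Counterfactual: set "C jacket pump malfunctions" to occurred.
Vent system inoperative [OR]: Lower rupture disc offline=not, Main temperature probe malfunctions=not → no input occurs → does not occur.
Agitation branch lost [AND]: Inboard trip relay degraded=occurs, Secondary coolant supply is inoperative=occurs, Vent system inoperative=not → not all inputs occur → does not occur.
Interlock chain fails [OR]: Outboard quench valve trips=occurs, C jacket pump malfunctions=occurs, C chilled-water valve fails=occurs → at least one input occurs → occurs.
Cooling jacket unavailable [AND]: C agitator is inoperative=occurs, High-temp switch faulted=not → not all inputs occur → does not occur.
Quench path fails [OR]: Interlock chain fails=occurs, Cooling jacket unavailable=not → at least one input occurs → occurs.
Chemical batch overheats [AND]: Agitation branch lost=not, Quench path fails=occurs → not all inputs occur → does not occur.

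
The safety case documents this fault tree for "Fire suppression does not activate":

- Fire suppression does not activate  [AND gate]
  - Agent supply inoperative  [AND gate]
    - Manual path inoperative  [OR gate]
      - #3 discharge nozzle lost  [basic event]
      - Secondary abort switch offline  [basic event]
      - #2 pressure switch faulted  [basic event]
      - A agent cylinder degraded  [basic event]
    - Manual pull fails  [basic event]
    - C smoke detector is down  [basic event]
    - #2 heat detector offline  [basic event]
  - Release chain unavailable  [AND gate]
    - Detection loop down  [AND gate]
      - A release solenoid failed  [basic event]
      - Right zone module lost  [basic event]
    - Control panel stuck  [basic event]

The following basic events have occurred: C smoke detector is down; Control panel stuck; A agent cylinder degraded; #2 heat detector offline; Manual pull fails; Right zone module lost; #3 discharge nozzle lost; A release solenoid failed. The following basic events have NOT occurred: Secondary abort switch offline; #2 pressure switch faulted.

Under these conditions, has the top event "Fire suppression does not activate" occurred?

Manual path inoperative [OR]: #3 discharge nozzle lost=occurs, Secondary abort switch offline=not, #2 pressure switch faulted=not, A agent cylinder degraded=occurs → at least one input occurs → occurs.
Agent supply inoperative [AND]: Manual path inoperative=occurs, Manual pull fails=occurs, C smoke detector is down=occurs, #2 heat detector offline=occurs → all inputs occur → occurs.
Detection loop down [AND]: A release solenoid failed=occurs, Right zone module lost=occurs → all inputs occur → occurs.
Release chain unavailable [AND]: Detection loop down=occurs, Control panel stuck=occurs → all inputs occur → occurs.
Fire suppression does not activate [AND]: Agent supply inoperative=occurs, Release chain unavailable=occurs → all inputs occur → occurs.

Yes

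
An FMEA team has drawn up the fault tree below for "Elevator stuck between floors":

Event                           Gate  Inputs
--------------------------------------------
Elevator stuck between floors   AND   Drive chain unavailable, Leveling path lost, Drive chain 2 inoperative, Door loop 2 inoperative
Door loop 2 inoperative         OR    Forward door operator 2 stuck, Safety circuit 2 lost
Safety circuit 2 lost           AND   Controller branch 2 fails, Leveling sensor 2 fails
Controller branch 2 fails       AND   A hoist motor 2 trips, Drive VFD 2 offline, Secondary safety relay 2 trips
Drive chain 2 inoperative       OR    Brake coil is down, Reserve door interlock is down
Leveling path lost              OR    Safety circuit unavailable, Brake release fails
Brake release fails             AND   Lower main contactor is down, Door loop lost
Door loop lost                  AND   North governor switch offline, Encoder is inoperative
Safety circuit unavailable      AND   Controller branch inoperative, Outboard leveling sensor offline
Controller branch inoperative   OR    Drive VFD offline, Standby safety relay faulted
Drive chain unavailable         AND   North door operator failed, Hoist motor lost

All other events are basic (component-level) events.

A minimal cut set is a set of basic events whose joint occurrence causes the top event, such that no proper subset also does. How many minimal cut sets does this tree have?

Drive chain unavailable [AND]: one cut set from each child combined → 1 × 1 = 1 cut set(s).
Controller branch inoperative [OR]: union of children's cut sets → 2 cut set(s).
Safety circuit unavailable [AND]: one cut set from each child combined → 2 × 1 = 2 cut set(s).
Door loop lost [AND]: one cut set from each child combined → 1 × 1 = 1 cut set(s).
Brake release fails [AND]: one cut set from each child combined → 1 × 1 = 1 cut set(s).
Leveling path lost [OR]: union of children's cut sets → 3 cut set(s).
Drive chain 2 inoperative [OR]: union of children's cut sets → 2 cut set(s).
Controller branch 2 fails [AND]: one cut set from each child combined → 1 × 1 × 1 = 1 cut set(s).
Safety circuit 2 lost [AND]: one cut set from each child combined → 1 × 1 = 1 cut set(s).
Door loop 2 inoperative [OR]: union of children's cut sets → 2 cut set(s).
Elevator stuck between floors [AND]: one cut set from each child combined → 1 × 3 × 2 × 2 = 12 cut set(s).

12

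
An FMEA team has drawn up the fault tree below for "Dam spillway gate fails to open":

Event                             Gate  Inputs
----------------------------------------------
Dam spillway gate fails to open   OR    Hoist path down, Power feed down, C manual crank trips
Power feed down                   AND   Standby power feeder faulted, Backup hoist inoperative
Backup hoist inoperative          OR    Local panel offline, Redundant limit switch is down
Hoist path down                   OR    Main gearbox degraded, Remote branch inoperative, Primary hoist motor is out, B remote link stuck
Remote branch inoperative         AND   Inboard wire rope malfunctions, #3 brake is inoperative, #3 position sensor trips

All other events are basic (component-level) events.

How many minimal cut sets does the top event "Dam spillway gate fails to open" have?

7

Remote branch inoperative [AND]: one cut set from each child combined → 1 × 1 × 1 = 1 cut set(s).
Hoist path down [OR]: union of children's cut sets → 4 cut set(s).
Backup hoist inoperative [OR]: union of children's cut sets → 2 cut set(s).
Power feed down [AND]: one cut set from each child combined → 1 × 2 = 2 cut set(s).
Dam spillway gate fails to open [OR]: union of children's cut sets → 7 cut set(s).
Minimal cut sets: {Main gearbox degraded}; {#3 brake is inoperative, #3 position sensor trips, Inboard wire rope malfunctions}; {Primary hoist motor is out}; {B remote link stuck}; {Local panel offline, Standby power feeder faulted}; {Redundant limit switch is down, Standby power feeder faulted}; {C manual crank trips}.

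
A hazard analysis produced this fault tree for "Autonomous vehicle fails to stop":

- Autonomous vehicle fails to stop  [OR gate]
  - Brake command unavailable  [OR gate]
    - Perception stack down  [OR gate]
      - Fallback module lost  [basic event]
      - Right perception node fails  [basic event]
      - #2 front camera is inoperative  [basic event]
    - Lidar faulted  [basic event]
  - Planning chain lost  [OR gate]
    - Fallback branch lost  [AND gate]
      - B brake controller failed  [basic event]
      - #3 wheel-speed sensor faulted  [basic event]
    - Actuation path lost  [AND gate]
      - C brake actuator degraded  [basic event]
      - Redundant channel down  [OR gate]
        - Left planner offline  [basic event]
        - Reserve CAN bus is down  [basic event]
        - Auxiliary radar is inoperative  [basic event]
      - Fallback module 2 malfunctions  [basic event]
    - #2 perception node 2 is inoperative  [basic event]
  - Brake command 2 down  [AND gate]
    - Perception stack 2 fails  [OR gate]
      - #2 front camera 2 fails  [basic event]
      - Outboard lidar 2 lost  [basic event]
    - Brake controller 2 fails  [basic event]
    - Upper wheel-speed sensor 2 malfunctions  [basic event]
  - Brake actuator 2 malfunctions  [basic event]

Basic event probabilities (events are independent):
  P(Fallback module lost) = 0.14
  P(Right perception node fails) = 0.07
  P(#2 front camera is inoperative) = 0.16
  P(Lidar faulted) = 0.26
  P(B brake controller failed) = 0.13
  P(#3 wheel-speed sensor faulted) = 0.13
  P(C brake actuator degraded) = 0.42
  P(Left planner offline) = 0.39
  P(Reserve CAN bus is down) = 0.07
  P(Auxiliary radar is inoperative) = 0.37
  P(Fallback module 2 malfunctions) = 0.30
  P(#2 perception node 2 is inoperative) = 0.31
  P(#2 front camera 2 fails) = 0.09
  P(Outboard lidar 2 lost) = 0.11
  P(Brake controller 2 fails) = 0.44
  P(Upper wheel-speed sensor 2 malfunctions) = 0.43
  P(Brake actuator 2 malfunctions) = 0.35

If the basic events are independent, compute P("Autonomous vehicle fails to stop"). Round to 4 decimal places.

P(Perception stack down) [OR] = 1 − (1−0.14) × (1−0.07) × (1−0.16) = 0.328168
P(Brake command unavailable) [OR] = 1 − (1−0.328168) × (1−0.26) = 0.502844
P(Fallback branch lost) [AND] = 0.13 × 0.13 = 0.016900
P(Redundant channel down) [OR] = 1 − (1−0.39) × (1−0.07) × (1−0.37) = 0.642601
P(Actuation path lost) [AND] = 0.42 × 0.642601 × 0.30 = 0.080968
P(Planning chain lost) [OR] = 1 − (1−0.016900) × (1−0.080968) × (1−0.31) = 0.376585
P(Perception stack 2 fails) [OR] = 1 − (1−0.09) × (1−0.11) = 0.190100
P(Brake command 2 down) [AND] = 0.190100 × 0.44 × 0.43 = 0.035967
P(Autonomous vehicle fails to stop) [OR] = 1 − (1−0.502844) × (1−0.376585) × (1−0.035967) × (1−0.35) = 0.805788
Rounded to 4 decimal places: P(Autonomous vehicle fails to stop) ≈ 0.8058.

0.8058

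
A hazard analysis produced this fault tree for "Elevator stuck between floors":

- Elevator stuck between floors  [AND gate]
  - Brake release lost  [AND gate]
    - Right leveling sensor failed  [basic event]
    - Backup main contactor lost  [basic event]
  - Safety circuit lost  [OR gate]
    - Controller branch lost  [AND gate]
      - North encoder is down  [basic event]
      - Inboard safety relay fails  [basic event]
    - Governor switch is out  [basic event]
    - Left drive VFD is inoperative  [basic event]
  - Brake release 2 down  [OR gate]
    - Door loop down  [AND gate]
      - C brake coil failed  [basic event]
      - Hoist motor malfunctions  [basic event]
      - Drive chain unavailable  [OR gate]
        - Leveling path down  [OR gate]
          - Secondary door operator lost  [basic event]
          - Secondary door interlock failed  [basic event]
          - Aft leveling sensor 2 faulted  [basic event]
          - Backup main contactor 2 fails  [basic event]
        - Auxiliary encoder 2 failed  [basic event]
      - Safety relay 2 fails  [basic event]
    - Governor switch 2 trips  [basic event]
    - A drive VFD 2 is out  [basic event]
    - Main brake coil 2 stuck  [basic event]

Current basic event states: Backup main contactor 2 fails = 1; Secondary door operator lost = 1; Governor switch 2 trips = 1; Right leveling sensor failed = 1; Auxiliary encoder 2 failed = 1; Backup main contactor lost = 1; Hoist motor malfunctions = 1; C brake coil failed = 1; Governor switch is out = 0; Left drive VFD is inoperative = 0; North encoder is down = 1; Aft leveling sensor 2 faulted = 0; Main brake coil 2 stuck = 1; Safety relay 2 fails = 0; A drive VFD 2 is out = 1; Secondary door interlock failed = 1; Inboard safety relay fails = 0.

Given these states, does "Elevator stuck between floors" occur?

Brake release lost [AND]: Right leveling sensor failed=occurs, Backup main contactor lost=occurs → all inputs occur → occurs.
Controller branch lost [AND]: North encoder is down=occurs, Inboard safety relay fails=not → not all inputs occur → does not occur.
Safety circuit lost [OR]: Controller branch lost=not, Governor switch is out=not, Left drive VFD is inoperative=not → no input occurs → does not occur.
Leveling path down [OR]: Secondary door operator lost=occurs, Secondary door interlock failed=occurs, Aft leveling sensor 2 faulted=not, Backup main contactor 2 fails=occurs → at least one input occurs → occurs.
Drive chain unavailable [OR]: Leveling path down=occurs, Auxiliary encoder 2 failed=occurs → at least one input occurs → occurs.
Door loop down [AND]: C brake coil failed=occurs, Hoist motor malfunctions=occurs, Drive chain unavailable=occurs, Safety relay 2 fails=not → not all inputs occur → does not occur.
Brake release 2 down [OR]: Door loop down=not, Governor switch 2 trips=occurs, A drive VFD 2 is out=occurs, Main brake coil 2 stuck=occurs → at least one input occurs → occurs.
Elevator stuck between floors [AND]: Brake release lost=occurs, Safety circuit lost=not, Brake release 2 down=occurs → not all inputs occur → does not occur.

No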